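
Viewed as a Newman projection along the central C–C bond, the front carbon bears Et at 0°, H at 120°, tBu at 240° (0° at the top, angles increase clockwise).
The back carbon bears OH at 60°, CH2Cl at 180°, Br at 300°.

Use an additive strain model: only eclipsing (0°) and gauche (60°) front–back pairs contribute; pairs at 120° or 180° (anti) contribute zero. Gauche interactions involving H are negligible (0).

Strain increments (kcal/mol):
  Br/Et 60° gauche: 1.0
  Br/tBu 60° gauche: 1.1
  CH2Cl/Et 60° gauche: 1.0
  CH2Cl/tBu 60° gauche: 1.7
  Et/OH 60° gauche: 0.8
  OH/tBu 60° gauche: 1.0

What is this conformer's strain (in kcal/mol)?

This conformer (staggered): Et(0°)/OH(60°) gauche 0.8; Et(0°)/Br(300°) gauche 1.0; tBu(240°)/CH2Cl(180°) gauche 1.7; tBu(240°)/Br(300°) gauche 1.1 → 4.6 kcal/mol.

4.6 kcal/mol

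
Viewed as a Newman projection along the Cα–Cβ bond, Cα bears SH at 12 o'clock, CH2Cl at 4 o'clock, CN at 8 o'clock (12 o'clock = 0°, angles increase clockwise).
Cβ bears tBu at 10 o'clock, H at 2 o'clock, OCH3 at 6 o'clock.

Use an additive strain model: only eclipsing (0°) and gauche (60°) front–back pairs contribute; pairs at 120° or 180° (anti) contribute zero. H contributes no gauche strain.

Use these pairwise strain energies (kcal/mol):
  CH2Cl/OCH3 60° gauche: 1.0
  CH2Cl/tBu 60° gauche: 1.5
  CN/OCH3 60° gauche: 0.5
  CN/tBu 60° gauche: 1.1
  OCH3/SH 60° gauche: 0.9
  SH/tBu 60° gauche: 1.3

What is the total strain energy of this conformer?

3.9 kcal/mol

This conformer (staggered): SH(0°)/tBu(300°) gauche 1.3; CH2Cl(120°)/OCH3(180°) gauche 1.0; CN(240°)/tBu(300°) gauche 1.1; CN(240°)/OCH3(180°) gauche 0.5 → 3.9 kcal/mol.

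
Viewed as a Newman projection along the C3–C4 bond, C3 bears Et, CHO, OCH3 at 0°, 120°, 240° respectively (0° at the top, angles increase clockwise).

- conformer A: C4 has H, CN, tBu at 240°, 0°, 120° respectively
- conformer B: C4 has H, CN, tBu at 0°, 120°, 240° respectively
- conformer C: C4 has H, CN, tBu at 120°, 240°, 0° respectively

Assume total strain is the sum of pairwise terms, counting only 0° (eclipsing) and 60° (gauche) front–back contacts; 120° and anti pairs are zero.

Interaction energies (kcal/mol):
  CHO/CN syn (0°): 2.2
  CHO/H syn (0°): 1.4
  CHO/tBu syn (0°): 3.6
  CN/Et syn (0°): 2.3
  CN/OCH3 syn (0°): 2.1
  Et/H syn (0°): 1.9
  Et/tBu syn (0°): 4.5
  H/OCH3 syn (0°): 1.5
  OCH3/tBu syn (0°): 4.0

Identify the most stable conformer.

A

A (eclipsed): Et–CN eclipsed, CHO–tBu eclipsed, OCH3–H eclipsed; 2.3 + 3.6 + 1.5 = 7.4 kcal/mol.
B (eclipsed): Et–H eclipsed, CHO–CN eclipsed, OCH3–tBu eclipsed; 1.9 + 2.2 + 4.0 = 8.1 kcal/mol.
C (eclipsed): Et–tBu eclipsed, CHO–H eclipsed, OCH3–CN eclipsed; 4.5 + 1.4 + 2.1 = 8.0 kcal/mol.
A has the lowest total (7.4 kcal/mol).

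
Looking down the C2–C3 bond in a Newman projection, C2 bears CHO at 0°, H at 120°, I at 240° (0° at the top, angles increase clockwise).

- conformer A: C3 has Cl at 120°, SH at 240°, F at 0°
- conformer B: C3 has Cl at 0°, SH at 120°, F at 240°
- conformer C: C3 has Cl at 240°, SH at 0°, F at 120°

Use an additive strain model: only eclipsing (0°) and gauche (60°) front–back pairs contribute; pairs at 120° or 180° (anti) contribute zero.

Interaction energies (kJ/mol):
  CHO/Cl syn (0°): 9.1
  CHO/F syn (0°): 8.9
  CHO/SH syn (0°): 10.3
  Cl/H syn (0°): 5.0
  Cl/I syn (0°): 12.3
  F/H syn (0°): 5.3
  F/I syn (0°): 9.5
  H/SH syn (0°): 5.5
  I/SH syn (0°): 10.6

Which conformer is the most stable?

A (eclipsed): CHO–F eclipsed, H–Cl eclipsed, I–SH eclipsed; 8.9 + 5.0 + 10.6 = 24.5 kJ/mol.
B (eclipsed): CHO–Cl eclipsed, H–SH eclipsed, I–F eclipsed; 9.1 + 5.5 + 9.5 = 24.1 kJ/mol.
C (eclipsed): CHO–SH eclipsed, H–F eclipsed, I–Cl eclipsed; 10.3 + 5.3 + 12.3 = 27.9 kJ/mol.
B has the lowest total (24.1 kJ/mol).

B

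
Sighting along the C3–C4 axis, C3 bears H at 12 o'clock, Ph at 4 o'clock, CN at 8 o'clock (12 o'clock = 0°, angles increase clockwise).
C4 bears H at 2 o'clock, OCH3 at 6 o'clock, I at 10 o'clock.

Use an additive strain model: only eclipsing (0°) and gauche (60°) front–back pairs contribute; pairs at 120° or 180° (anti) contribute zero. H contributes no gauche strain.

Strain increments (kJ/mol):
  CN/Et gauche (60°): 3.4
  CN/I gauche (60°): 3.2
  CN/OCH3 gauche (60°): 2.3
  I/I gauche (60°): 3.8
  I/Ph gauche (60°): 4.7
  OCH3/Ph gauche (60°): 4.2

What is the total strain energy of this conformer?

9.7 kJ/mol

This conformer is staggered. Ph at 120° is gauche with OCH3 at 180° (4.2); CN at 240° is gauche with OCH3 at 180° (2.3); CN at 240° is gauche with I at 300° (3.2). Total 9.7 kJ/mol.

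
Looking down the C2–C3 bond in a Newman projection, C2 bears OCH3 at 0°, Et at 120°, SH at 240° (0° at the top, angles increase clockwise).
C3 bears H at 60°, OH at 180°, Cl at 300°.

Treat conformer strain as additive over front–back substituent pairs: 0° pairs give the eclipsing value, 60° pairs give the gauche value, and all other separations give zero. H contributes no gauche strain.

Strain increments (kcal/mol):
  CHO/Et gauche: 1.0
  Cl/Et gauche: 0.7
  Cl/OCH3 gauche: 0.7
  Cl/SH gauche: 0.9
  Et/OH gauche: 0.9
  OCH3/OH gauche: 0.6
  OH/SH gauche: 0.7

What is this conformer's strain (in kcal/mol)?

This conformer (staggered): OCH3(0°)/Cl(300°) gauche 0.7; Et(120°)/OH(180°) gauche 0.9; SH(240°)/OH(180°) gauche 0.7; SH(240°)/Cl(300°) gauche 0.9 → 3.2 kcal/mol.

3.2 kcal/mol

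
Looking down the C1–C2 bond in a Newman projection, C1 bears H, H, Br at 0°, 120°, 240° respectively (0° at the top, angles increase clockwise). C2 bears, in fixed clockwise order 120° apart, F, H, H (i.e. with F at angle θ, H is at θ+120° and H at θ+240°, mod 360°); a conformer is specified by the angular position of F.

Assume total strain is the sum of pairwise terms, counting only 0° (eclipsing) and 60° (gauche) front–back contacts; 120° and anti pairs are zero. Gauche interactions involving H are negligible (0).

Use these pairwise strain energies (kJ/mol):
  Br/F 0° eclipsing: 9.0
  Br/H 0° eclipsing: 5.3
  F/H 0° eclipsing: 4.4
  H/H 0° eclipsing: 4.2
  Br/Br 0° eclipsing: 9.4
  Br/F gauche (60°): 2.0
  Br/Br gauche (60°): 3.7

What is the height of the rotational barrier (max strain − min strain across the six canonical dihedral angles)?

17.4 kJ/mol

F at 0° is eclipsed. H at 0° is eclipsed with F at 0° (4.4); H at 120° is eclipsed with H at 120° (4.2); Br at 240° is eclipsed with H at 240° (5.3). Total 13.9 kJ/mol.
F at 60° (staggered): no non-H gauche contacts → 0.0 kJ/mol.
F at 120° is eclipsed. H at 0° is eclipsed with H at 0° (4.2); H at 120° is eclipsed with F at 120° (4.4); Br at 240° is eclipsed with H at 240° (5.3). Total 13.9 kJ/mol.
F at 180° is staggered. Br at 240° is gauche with F at 180° (2.0). Total 2.0 kJ/mol.
F at 240° is eclipsed. H at 0° is eclipsed with H at 0° (4.2); H at 120° is eclipsed with H at 120° (4.2); Br at 240° is eclipsed with F at 240° (9.0). Total 17.4 kJ/mol.
F at 300° is staggered. Br at 240° is gauche with F at 300° (2.0). Total 2.0 kJ/mol.
Max at 240° (17.4 kJ/mol), min at 60° (0.0 kJ/mol); barrier = 17.4 kJ/mol.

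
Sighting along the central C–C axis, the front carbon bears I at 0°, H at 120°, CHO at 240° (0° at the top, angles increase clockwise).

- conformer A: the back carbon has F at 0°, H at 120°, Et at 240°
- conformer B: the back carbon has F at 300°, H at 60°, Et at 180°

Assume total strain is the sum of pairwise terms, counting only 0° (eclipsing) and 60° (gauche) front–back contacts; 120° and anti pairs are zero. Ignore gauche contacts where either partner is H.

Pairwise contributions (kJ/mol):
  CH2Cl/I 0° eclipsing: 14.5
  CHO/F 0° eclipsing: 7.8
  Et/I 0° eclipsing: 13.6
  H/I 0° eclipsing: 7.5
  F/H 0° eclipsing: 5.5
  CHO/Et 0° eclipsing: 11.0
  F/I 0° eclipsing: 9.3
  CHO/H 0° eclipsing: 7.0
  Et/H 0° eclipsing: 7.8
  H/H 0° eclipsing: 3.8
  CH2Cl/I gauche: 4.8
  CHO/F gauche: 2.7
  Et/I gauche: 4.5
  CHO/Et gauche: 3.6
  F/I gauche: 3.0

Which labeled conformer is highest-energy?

A

A (eclipsed): I–F eclipsed, H–H eclipsed, CHO–Et eclipsed; 9.3 + 3.8 + 11.0 = 24.1 kJ/mol.
B (staggered): I–F gauche, CHO–F gauche, CHO–Et gauche; 3.0 + 2.7 + 3.6 = 9.3 kJ/mol.
A has the highest total (24.1 kJ/mol).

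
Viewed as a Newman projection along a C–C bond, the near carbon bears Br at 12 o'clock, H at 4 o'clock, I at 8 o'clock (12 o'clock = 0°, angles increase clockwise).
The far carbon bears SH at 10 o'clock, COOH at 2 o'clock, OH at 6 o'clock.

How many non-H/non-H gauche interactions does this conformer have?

Non-H gauche pairs: Br(0°)/SH(300°); Br(0°)/COOH(60°); I(240°)/SH(300°); I(240°)/OH(180°) — 4 interactions.

4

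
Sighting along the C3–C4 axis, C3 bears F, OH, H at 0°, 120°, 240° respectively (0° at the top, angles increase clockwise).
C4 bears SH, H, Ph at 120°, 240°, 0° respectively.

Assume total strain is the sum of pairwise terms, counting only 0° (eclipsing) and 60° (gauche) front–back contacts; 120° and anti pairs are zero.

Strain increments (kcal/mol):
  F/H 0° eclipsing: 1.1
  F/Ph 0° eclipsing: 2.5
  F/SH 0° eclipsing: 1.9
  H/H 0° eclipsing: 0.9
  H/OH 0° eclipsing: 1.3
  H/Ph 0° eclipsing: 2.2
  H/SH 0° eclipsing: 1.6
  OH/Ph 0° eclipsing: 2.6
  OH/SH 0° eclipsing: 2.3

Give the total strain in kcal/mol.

This conformer (eclipsed): F(0°)/Ph(0°) eclipsed 2.5; OH(120°)/SH(120°) eclipsed 2.3; H(240°)/H(240°) eclipsed 0.9 → 5.7 kcal/mol.

5.7 kcal/mol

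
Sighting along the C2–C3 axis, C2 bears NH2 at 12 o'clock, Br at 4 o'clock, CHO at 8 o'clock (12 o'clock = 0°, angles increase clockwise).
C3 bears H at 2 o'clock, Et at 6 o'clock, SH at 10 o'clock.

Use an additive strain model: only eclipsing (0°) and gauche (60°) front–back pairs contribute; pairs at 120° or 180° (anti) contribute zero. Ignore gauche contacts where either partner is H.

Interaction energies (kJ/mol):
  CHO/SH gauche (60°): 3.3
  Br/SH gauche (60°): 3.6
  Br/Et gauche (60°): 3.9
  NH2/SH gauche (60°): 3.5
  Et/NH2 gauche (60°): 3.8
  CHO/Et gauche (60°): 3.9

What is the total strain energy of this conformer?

This conformer (staggered): NH2(0°)/SH(300°) gauche 3.5; Br(120°)/Et(180°) gauche 3.9; CHO(240°)/Et(180°) gauche 3.9; CHO(240°)/SH(300°) gauche 3.3 → 14.6 kJ/mol.

14.6 kJ/mol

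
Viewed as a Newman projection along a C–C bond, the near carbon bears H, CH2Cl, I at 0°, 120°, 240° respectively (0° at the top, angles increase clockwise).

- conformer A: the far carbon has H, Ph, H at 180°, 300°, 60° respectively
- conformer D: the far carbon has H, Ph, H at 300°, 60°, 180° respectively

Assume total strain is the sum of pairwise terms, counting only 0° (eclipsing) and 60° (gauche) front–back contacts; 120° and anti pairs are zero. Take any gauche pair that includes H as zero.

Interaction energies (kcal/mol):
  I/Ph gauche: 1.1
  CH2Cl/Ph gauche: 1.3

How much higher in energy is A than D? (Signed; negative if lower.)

-0.2 kcal/mol

A (staggered): I(240°)/Ph(300°) gauche 1.1 → 1.1 kcal/mol.
D (staggered): CH2Cl(120°)/Ph(60°) gauche 1.3 → 1.3 kcal/mol.
E(A) − E(D) = 1.1 − 1.3 = -0.2 kcal/mol.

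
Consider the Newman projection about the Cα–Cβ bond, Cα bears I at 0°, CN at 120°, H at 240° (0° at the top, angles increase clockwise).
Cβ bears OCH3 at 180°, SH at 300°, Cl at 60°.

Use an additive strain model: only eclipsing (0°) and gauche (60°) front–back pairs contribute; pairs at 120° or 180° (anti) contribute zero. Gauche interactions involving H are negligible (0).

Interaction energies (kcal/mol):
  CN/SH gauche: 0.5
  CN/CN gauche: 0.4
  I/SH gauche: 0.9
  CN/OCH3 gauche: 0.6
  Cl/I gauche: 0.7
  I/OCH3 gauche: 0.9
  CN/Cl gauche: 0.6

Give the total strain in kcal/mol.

2.8 kcal/mol

This conformer (staggered): I–SH gauche, I–Cl gauche, CN–OCH3 gauche, CN–Cl gauche; 0.9 + 0.7 + 0.6 + 0.6 = 2.8 kcal/mol.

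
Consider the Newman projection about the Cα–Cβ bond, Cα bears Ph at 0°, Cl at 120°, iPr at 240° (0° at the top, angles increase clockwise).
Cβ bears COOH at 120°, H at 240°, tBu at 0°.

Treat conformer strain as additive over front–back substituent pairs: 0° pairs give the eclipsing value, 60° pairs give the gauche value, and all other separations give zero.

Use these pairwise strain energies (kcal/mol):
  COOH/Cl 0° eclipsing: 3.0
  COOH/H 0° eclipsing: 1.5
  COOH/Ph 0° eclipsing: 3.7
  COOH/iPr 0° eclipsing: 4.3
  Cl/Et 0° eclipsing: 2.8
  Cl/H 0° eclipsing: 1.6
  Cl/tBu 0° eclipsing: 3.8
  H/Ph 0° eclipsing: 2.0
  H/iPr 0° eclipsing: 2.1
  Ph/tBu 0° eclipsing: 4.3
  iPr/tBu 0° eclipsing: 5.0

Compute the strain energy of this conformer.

9.4 kcal/mol

This conformer (eclipsed): Ph(0°)/tBu(0°) eclipsed 4.3; Cl(120°)/COOH(120°) eclipsed 3.0; iPr(240°)/H(240°) eclipsed 2.1 → 9.4 kcal/mol.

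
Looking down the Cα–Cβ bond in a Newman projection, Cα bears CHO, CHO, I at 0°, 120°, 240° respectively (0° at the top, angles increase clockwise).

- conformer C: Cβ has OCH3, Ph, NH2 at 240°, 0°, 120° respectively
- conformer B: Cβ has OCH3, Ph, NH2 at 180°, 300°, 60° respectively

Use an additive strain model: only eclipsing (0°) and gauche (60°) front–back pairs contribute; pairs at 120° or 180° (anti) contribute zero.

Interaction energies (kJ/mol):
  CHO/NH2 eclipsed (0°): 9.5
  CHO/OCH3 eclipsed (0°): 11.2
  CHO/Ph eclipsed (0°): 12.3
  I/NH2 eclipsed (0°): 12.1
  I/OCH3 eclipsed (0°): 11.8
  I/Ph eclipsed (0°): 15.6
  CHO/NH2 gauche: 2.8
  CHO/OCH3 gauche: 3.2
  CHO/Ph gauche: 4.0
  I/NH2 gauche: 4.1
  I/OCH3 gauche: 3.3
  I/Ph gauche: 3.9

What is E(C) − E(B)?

+13.6 kJ/mol

C is eclipsed. CHO at 0° is eclipsed with Ph at 0° (12.3); CHO at 120° is eclipsed with NH2 at 120° (9.5); I at 240° is eclipsed with OCH3 at 240° (11.8). Total 33.6 kJ/mol.
B is staggered. CHO at 0° is gauche with Ph at 300° (4.0); CHO at 0° is gauche with NH2 at 60° (2.8); CHO at 120° is gauche with OCH3 at 180° (3.2); CHO at 120° is gauche with NH2 at 60° (2.8); I at 240° is gauche with OCH3 at 180° (3.3); I at 240° is gauche with Ph at 300° (3.9). Total 20.0 kJ/mol.
E(C) − E(B) = 33.6 − 20.0 = +13.6 kJ/mol.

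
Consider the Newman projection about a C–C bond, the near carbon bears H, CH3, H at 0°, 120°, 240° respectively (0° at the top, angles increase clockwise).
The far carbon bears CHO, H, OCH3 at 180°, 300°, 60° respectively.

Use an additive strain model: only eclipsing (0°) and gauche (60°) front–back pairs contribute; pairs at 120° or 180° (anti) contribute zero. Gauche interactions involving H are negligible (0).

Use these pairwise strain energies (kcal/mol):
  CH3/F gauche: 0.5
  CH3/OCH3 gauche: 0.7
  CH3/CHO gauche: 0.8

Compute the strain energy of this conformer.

This conformer (staggered): CH3–CHO gauche, CH3–OCH3 gauche; 0.8 + 0.7 = 1.5 kcal/mol.

1.5 kcal/mol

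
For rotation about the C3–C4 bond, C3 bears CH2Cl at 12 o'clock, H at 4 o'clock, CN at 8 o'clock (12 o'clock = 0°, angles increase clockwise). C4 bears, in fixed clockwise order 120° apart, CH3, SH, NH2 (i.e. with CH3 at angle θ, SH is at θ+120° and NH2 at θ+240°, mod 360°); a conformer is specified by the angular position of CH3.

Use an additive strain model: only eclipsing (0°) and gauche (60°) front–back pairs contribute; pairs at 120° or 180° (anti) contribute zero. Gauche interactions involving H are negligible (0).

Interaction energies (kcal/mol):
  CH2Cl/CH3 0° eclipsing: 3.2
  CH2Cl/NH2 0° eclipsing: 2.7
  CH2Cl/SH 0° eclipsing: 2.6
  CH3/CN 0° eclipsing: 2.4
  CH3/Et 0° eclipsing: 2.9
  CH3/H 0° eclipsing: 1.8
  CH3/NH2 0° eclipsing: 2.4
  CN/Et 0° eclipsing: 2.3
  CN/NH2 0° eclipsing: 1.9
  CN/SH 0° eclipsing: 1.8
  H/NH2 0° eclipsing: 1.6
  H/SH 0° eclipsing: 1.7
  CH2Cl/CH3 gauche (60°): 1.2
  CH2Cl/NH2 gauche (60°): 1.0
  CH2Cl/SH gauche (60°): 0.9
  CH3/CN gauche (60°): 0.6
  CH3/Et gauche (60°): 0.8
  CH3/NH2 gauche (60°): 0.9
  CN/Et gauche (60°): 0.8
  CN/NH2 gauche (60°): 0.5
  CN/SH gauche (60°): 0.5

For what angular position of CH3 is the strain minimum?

180°

CH3 at 0° (eclipsed): CH2Cl(0°)/CH3(0°) eclipsed 3.2; H(120°)/SH(120°) eclipsed 1.7; CN(240°)/NH2(240°) eclipsed 1.9 → 6.8 kcal/mol.
CH3 at 60° (staggered): CH2Cl(0°)/CH3(60°) gauche 1.2; CH2Cl(0°)/NH2(300°) gauche 1.0; CN(240°)/SH(180°) gauche 0.5; CN(240°)/NH2(300°) gauche 0.5 → 3.2 kcal/mol.
CH3 at 120° (eclipsed): CH2Cl(0°)/NH2(0°) eclipsed 2.7; H(120°)/CH3(120°) eclipsed 1.8; CN(240°)/SH(240°) eclipsed 1.8 → 6.3 kcal/mol.
CH3 at 180° (staggered): CH2Cl(0°)/SH(300°) gauche 0.9; CH2Cl(0°)/NH2(60°) gauche 1.0; CN(240°)/CH3(180°) gauche 0.6; CN(240°)/SH(300°) gauche 0.5 → 3.0 kcal/mol.
CH3 at 240° (eclipsed): CH2Cl(0°)/SH(0°) eclipsed 2.6; H(120°)/NH2(120°) eclipsed 1.6; CN(240°)/CH3(240°) eclipsed 2.4 → 6.6 kcal/mol.
CH3 at 300° (staggered): CH2Cl(0°)/CH3(300°) gauche 1.2; CH2Cl(0°)/SH(60°) gauche 0.9; CN(240°)/CH3(300°) gauche 0.6; CN(240°)/NH2(180°) gauche 0.5 → 3.2 kcal/mol.
The minimum (3.0 kcal/mol) occurs with CH3 at 180°.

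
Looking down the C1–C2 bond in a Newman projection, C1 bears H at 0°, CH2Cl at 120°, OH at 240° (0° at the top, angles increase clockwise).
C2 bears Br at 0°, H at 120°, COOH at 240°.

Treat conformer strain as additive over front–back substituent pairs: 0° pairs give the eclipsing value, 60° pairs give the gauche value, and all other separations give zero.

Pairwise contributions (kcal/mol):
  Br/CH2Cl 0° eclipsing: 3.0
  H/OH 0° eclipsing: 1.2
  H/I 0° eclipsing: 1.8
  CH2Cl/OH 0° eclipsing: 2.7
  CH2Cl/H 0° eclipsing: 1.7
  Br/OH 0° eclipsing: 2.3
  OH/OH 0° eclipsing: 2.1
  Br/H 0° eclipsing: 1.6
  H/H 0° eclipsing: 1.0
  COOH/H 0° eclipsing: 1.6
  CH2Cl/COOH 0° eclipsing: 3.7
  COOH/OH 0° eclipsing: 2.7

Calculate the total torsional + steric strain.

This conformer is eclipsed. H at 0° is eclipsed with Br at 0° (1.6); CH2Cl at 120° is eclipsed with H at 120° (1.7); OH at 240° is eclipsed with COOH at 240° (2.7). Total 6.0 kcal/mol.

6.0 kcal/mol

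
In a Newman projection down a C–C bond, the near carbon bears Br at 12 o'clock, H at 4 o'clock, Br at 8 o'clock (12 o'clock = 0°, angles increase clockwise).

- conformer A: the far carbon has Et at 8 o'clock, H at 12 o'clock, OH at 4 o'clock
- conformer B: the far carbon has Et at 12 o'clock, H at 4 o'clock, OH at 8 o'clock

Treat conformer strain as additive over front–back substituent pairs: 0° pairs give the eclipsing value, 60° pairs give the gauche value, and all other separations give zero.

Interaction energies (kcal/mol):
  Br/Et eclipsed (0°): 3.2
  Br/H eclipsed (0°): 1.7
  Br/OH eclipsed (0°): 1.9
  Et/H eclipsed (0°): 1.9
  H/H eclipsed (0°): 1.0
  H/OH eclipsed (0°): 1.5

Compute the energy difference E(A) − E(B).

+0.3 kcal/mol

A is eclipsed. Br at 0° is eclipsed with H at 0° (1.7); H at 120° is eclipsed with OH at 120° (1.5); Br at 240° is eclipsed with Et at 240° (3.2). Total 6.4 kcal/mol.
B is eclipsed. Br at 0° is eclipsed with Et at 0° (3.2); H at 120° is eclipsed with H at 120° (1.0); Br at 240° is eclipsed with OH at 240° (1.9). Total 6.1 kcal/mol.
E(A) − E(B) = 6.4 − 6.1 = +0.3 kcal/mol.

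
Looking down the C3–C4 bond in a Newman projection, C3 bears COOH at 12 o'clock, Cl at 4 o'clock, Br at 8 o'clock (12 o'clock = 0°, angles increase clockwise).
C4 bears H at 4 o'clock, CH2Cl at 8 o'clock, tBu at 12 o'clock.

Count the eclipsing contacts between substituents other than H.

2

Non-H eclipsing pairs: COOH(0°)/tBu(0°); Br(240°)/CH2Cl(240°) — 2 interactions.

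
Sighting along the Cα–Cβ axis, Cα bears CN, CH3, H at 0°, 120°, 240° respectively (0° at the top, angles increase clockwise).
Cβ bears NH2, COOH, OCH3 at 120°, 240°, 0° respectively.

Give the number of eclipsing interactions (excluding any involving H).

Non-H eclipsing pairs: CN(0°)/OCH3(0°); CH3(120°)/NH2(120°) — 2 interactions.

2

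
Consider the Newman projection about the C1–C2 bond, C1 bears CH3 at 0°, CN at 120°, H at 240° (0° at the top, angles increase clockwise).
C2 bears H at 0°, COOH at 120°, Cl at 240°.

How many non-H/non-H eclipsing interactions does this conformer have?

Non-H eclipsing pairs: CN(120°)/COOH(120°) — 1 interaction.

1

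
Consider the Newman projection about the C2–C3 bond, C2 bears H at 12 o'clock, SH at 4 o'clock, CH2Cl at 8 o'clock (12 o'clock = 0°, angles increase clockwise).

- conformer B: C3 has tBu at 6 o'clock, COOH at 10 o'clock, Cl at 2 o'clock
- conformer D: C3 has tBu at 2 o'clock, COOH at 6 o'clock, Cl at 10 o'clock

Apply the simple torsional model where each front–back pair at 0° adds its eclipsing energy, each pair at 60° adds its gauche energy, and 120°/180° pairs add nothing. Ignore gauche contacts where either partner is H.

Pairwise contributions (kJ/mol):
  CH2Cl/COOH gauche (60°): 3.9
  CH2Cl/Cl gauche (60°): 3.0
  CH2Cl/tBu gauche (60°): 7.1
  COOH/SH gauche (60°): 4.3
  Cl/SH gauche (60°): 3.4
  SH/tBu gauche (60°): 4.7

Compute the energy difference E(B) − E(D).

+3.2 kJ/mol

B (staggered): SH(120°)/tBu(180°) gauche 4.7; SH(120°)/Cl(60°) gauche 3.4; CH2Cl(240°)/tBu(180°) gauche 7.1; CH2Cl(240°)/COOH(300°) gauche 3.9 → 19.1 kJ/mol.
D (staggered): SH(120°)/tBu(60°) gauche 4.7; SH(120°)/COOH(180°) gauche 4.3; CH2Cl(240°)/COOH(180°) gauche 3.9; CH2Cl(240°)/Cl(300°) gauche 3.0 → 15.9 kJ/mol.
E(B) − E(D) = 19.1 − 15.9 = +3.2 kJ/mol.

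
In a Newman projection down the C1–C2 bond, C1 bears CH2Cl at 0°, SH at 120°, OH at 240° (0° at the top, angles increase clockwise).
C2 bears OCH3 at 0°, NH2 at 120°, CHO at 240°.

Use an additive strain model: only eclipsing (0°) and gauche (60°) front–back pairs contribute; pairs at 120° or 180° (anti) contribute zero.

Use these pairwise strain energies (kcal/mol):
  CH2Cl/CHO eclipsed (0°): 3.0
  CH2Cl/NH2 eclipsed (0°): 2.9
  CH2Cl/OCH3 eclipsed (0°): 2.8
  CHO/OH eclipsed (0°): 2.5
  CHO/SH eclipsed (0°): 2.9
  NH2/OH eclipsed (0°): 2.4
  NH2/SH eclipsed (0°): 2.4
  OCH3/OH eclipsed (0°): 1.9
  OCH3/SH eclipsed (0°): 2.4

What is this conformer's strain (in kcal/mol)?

7.7 kcal/mol

This conformer (eclipsed): CH2Cl–OCH3 eclipsed, SH–NH2 eclipsed, OH–CHO eclipsed; 2.8 + 2.4 + 2.5 = 7.7 kcal/mol.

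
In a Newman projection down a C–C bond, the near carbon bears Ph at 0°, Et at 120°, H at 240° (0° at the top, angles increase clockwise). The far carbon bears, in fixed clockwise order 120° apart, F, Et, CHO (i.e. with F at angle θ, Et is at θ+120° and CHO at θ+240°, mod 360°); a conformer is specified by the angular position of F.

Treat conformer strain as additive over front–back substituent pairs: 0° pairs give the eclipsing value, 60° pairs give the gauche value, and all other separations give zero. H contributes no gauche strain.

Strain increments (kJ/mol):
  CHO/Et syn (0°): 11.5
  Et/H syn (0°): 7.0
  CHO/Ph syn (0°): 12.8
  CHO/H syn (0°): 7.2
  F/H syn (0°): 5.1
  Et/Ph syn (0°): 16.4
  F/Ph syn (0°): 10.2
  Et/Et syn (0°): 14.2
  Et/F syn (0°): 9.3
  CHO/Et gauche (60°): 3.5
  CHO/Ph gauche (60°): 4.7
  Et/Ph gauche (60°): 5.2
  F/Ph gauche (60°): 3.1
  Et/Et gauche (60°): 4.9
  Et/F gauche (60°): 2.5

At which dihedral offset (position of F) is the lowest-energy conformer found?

60°

F at 0° is eclipsed. Ph at 0° is eclipsed with F at 0° (10.2); Et at 120° is eclipsed with Et at 120° (14.2); H at 240° is eclipsed with CHO at 240° (7.2). Total 31.6 kJ/mol.
F at 60° is staggered. Ph at 0° is gauche with F at 60° (3.1); Ph at 0° is gauche with CHO at 300° (4.7); Et at 120° is gauche with F at 60° (2.5); Et at 120° is gauche with Et at 180° (4.9). Total 15.2 kJ/mol.
F at 120° is eclipsed. Ph at 0° is eclipsed with CHO at 0° (12.8); Et at 120° is eclipsed with F at 120° (9.3); H at 240° is eclipsed with Et at 240° (7.0). Total 29.1 kJ/mol.
F at 180° is staggered. Ph at 0° is gauche with Et at 300° (5.2); Ph at 0° is gauche with CHO at 60° (4.7); Et at 120° is gauche with F at 180° (2.5); Et at 120° is gauche with CHO at 60° (3.5). Total 15.9 kJ/mol.
F at 240° is eclipsed. Ph at 0° is eclipsed with Et at 0° (16.4); Et at 120° is eclipsed with CHO at 120° (11.5); H at 240° is eclipsed with F at 240° (5.1). Total 33.0 kJ/mol.
F at 300° is staggered. Ph at 0° is gauche with F at 300° (3.1); Ph at 0° is gauche with Et at 60° (5.2); Et at 120° is gauche with Et at 60° (4.9); Et at 120° is gauche with CHO at 180° (3.5). Total 16.7 kJ/mol.
The minimum (15.2 kJ/mol) occurs with F at 60°.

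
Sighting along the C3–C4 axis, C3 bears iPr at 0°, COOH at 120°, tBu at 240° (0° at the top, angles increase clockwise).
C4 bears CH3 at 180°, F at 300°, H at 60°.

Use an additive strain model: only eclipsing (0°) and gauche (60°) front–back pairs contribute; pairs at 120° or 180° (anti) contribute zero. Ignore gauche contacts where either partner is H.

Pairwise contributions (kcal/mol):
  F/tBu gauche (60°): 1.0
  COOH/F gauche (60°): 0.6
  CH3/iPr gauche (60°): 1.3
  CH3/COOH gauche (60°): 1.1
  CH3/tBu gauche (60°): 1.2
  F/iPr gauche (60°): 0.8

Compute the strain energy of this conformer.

This conformer (staggered): iPr(0°)/F(300°) gauche 0.8; COOH(120°)/CH3(180°) gauche 1.1; tBu(240°)/CH3(180°) gauche 1.2; tBu(240°)/F(300°) gauche 1.0 → 4.1 kcal/mol.

4.1 kcal/mol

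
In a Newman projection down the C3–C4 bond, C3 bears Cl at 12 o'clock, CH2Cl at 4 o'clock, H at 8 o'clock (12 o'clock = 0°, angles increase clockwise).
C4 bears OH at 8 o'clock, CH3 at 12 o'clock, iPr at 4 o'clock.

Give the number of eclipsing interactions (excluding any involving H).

Non-H eclipsing pairs: Cl(0°)/CH3(0°); CH2Cl(120°)/iPr(120°) — 2 interactions.

2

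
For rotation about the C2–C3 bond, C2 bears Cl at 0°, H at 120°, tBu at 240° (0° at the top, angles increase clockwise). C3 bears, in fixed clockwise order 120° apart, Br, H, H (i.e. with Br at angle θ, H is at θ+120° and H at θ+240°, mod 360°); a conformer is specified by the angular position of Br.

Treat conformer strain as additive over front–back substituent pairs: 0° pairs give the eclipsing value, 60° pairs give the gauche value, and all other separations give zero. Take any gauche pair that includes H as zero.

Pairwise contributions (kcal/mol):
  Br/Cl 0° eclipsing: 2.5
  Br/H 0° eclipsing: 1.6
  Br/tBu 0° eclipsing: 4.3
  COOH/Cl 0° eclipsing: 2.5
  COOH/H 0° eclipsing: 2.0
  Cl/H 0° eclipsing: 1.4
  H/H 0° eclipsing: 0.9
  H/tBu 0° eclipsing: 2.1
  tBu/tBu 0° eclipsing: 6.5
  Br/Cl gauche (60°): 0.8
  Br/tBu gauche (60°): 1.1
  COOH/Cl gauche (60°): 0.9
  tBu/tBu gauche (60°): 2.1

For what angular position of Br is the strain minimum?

Br at 0° is eclipsed. Cl at 0° is eclipsed with Br at 0° (2.5); H at 120° is eclipsed with H at 120° (0.9); tBu at 240° is eclipsed with H at 240° (2.1). Total 5.5 kcal/mol.
Br at 60° is staggered. Cl at 0° is gauche with Br at 60° (0.8). Total 0.8 kcal/mol.
Br at 120° is eclipsed. Cl at 0° is eclipsed with H at 0° (1.4); H at 120° is eclipsed with Br at 120° (1.6); tBu at 240° is eclipsed with H at 240° (2.1). Total 5.1 kcal/mol.
Br at 180° is staggered. tBu at 240° is gauche with Br at 180° (1.1). Total 1.1 kcal/mol.
Br at 240° is eclipsed. Cl at 0° is eclipsed with H at 0° (1.4); H at 120° is eclipsed with H at 120° (0.9); tBu at 240° is eclipsed with Br at 240° (4.3). Total 6.6 kcal/mol.
Br at 300° is staggered. Cl at 0° is gauche with Br at 300° (0.8); tBu at 240° is gauche with Br at 300° (1.1). Total 1.9 kcal/mol.
The minimum (0.8 kcal/mol) occurs with Br at 60°.

60°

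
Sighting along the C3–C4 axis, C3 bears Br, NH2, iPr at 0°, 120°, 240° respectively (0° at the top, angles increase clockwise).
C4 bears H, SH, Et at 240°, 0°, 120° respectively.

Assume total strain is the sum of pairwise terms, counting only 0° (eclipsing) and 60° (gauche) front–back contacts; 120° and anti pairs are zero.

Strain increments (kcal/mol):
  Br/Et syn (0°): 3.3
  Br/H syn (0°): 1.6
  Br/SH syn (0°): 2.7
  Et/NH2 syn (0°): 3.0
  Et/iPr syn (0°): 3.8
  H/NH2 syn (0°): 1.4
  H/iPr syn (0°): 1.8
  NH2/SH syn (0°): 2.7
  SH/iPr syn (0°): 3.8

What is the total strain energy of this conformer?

7.5 kcal/mol

This conformer (eclipsed): Br(0°)/SH(0°) eclipsed 2.7; NH2(120°)/Et(120°) eclipsed 3.0; iPr(240°)/H(240°) eclipsed 1.8 → 7.5 kcal/mol.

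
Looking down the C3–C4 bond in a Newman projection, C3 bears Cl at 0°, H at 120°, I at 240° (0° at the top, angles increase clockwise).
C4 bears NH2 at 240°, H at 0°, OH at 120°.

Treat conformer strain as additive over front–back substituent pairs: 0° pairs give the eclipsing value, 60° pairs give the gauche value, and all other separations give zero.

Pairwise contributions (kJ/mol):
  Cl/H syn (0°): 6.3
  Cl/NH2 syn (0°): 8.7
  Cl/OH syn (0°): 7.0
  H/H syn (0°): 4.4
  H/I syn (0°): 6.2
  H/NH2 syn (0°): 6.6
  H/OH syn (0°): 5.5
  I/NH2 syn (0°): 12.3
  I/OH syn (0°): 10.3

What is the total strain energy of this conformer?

24.1 kJ/mol

This conformer (eclipsed): Cl–H eclipsed, H–OH eclipsed, I–NH2 eclipsed; 6.3 + 5.5 + 12.3 = 24.1 kJ/mol.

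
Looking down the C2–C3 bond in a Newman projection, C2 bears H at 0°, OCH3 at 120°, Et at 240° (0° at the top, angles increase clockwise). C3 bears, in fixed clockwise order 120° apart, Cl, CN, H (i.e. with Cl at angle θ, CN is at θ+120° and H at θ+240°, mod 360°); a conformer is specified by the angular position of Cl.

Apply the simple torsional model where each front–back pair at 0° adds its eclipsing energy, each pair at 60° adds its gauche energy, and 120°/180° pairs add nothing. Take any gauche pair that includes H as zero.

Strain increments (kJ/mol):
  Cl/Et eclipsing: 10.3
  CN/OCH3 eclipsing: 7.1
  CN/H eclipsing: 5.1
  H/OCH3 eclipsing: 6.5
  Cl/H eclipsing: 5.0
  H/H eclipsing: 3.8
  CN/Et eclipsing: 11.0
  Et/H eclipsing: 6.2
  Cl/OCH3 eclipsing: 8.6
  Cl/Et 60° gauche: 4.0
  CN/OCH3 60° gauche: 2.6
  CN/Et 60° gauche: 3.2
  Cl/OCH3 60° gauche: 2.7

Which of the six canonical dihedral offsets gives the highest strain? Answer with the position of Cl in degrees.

120°

Cl at 0° is eclipsed. H at 0° is eclipsed with Cl at 0° (5.0); OCH3 at 120° is eclipsed with CN at 120° (7.1); Et at 240° is eclipsed with H at 240° (6.2). Total 18.3 kJ/mol.
Cl at 60° is staggered. OCH3 at 120° is gauche with Cl at 60° (2.7); OCH3 at 120° is gauche with CN at 180° (2.6); Et at 240° is gauche with CN at 180° (3.2). Total 8.5 kJ/mol.
Cl at 120° is eclipsed. H at 0° is eclipsed with H at 0° (3.8); OCH3 at 120° is eclipsed with Cl at 120° (8.6); Et at 240° is eclipsed with CN at 240° (11.0). Total 23.4 kJ/mol.
Cl at 180° is staggered. OCH3 at 120° is gauche with Cl at 180° (2.7); Et at 240° is gauche with Cl at 180° (4.0); Et at 240° is gauche with CN at 300° (3.2). Total 9.9 kJ/mol.
Cl at 240° is eclipsed. H at 0° is eclipsed with CN at 0° (5.1); OCH3 at 120° is eclipsed with H at 120° (6.5); Et at 240° is eclipsed with Cl at 240° (10.3). Total 21.9 kJ/mol.
Cl at 300° is staggered. OCH3 at 120° is gauche with CN at 60° (2.6); Et at 240° is gauche with Cl at 300° (4.0). Total 6.6 kJ/mol.
The maximum (23.4 kJ/mol) occurs with Cl at 120°.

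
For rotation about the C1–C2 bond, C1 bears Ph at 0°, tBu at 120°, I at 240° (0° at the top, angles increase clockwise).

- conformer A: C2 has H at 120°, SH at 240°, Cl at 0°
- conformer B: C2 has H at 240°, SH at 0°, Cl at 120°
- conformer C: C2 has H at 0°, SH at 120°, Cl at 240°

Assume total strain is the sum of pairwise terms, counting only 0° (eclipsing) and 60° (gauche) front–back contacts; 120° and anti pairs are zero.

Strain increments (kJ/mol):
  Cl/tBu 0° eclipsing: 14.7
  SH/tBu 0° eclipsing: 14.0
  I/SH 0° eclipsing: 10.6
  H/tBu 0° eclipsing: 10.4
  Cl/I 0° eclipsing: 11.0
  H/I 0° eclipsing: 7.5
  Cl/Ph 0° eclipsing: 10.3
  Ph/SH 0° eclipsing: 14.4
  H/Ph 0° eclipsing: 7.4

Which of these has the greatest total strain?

B

A is eclipsed. Ph at 0° is eclipsed with Cl at 0° (10.3); tBu at 120° is eclipsed with H at 120° (10.4); I at 240° is eclipsed with SH at 240° (10.6). Total 31.3 kJ/mol.
B is eclipsed. Ph at 0° is eclipsed with SH at 0° (14.4); tBu at 120° is eclipsed with Cl at 120° (14.7); I at 240° is eclipsed with H at 240° (7.5). Total 36.6 kJ/mol.
C is eclipsed. Ph at 0° is eclipsed with H at 0° (7.4); tBu at 120° is eclipsed with SH at 120° (14.0); I at 240° is eclipsed with Cl at 240° (11.0). Total 32.4 kJ/mol.
B has the highest total (36.6 kJ/mol).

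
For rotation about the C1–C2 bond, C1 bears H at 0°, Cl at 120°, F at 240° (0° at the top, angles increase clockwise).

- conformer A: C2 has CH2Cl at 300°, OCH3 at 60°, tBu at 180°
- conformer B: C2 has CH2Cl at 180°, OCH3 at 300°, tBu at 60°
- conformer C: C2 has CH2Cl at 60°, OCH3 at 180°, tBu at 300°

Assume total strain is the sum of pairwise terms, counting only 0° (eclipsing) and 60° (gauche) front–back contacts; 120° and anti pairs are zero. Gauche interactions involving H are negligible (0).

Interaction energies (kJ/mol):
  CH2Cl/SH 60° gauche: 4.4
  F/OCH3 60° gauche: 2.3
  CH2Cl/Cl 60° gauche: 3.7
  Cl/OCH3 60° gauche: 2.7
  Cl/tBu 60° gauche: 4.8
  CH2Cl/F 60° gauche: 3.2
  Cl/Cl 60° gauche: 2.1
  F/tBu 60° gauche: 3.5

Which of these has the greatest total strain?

A (staggered): Cl–OCH3 gauche, Cl–tBu gauche, F–CH2Cl gauche, F–tBu gauche; 2.7 + 4.8 + 3.2 + 3.5 = 14.2 kJ/mol.
B (staggered): Cl–CH2Cl gauche, Cl–tBu gauche, F–CH2Cl gauche, F–OCH3 gauche; 3.7 + 4.8 + 3.2 + 2.3 = 14.0 kJ/mol.
C (staggered): Cl–CH2Cl gauche, Cl–OCH3 gauche, F–OCH3 gauche, F–tBu gauche; 3.7 + 2.7 + 2.3 + 3.5 = 12.2 kJ/mol.
A has the highest total (14.2 kJ/mol).

A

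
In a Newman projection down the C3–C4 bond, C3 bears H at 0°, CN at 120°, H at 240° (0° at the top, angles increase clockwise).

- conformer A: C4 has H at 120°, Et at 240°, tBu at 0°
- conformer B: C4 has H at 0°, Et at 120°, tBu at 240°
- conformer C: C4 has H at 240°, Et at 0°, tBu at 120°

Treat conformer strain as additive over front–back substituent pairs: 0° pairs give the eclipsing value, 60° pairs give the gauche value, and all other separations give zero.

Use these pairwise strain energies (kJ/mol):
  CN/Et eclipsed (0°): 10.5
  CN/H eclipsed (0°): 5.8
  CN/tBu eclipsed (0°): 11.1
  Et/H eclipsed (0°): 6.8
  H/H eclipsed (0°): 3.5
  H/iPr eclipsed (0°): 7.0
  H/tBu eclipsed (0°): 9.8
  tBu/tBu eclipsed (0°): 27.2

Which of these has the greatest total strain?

B

A (eclipsed): H(0°)/tBu(0°) eclipsed 9.8; CN(120°)/H(120°) eclipsed 5.8; H(240°)/Et(240°) eclipsed 6.8 → 22.4 kJ/mol.
B (eclipsed): H(0°)/H(0°) eclipsed 3.5; CN(120°)/Et(120°) eclipsed 10.5; H(240°)/tBu(240°) eclipsed 9.8 → 23.8 kJ/mol.
C (eclipsed): H(0°)/Et(0°) eclipsed 6.8; CN(120°)/tBu(120°) eclipsed 11.1; H(240°)/H(240°) eclipsed 3.5 → 21.4 kJ/mol.
B has the highest total (23.8 kJ/mol).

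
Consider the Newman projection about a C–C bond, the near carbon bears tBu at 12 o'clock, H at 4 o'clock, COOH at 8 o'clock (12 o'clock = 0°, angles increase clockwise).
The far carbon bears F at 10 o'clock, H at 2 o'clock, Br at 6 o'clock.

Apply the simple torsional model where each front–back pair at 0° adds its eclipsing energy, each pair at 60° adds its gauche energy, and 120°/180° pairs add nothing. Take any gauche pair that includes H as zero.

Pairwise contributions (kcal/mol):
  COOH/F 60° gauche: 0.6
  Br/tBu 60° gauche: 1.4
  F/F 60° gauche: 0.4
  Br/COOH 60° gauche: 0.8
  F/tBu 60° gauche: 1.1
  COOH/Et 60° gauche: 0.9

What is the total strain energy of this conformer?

This conformer (staggered): tBu(0°)/F(300°) gauche 1.1; COOH(240°)/F(300°) gauche 0.6; COOH(240°)/Br(180°) gauche 0.8 → 2.5 kcal/mol.

2.5 kcal/mol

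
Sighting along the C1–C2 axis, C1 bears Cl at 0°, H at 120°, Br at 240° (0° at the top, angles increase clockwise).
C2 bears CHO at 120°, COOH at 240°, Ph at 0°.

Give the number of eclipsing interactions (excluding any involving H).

Non-H eclipsing pairs: Cl(0°)/Ph(0°); Br(240°)/COOH(240°) — 2 interactions.

2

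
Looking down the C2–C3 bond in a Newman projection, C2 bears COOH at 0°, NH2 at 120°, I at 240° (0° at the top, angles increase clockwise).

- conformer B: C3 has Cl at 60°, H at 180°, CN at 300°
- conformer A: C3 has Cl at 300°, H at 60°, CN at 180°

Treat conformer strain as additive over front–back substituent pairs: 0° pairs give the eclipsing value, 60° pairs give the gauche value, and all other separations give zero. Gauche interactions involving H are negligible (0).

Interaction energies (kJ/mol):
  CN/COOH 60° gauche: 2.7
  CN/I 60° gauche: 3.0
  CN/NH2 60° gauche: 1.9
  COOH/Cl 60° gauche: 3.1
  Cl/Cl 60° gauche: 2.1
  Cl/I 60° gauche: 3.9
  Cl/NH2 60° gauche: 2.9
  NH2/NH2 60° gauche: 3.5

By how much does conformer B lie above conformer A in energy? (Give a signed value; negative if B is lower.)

-0.2 kJ/mol

B (staggered): COOH(0°)/Cl(60°) gauche 3.1; COOH(0°)/CN(300°) gauche 2.7; NH2(120°)/Cl(60°) gauche 2.9; I(240°)/CN(300°) gauche 3.0 → 11.7 kJ/mol.
A (staggered): COOH(0°)/Cl(300°) gauche 3.1; NH2(120°)/CN(180°) gauche 1.9; I(240°)/Cl(300°) gauche 3.9; I(240°)/CN(180°) gauche 3.0 → 11.9 kJ/mol.
E(B) − E(A) = 11.7 − 11.9 = -0.2 kJ/mol.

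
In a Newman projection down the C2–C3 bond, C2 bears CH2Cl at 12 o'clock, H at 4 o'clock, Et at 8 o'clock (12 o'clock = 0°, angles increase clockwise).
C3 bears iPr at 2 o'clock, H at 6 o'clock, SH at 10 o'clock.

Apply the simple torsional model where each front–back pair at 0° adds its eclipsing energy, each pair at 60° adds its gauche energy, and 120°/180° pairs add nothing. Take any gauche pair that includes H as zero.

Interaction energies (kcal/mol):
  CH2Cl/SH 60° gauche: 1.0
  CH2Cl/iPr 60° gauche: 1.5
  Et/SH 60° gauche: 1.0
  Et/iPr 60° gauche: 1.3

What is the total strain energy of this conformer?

3.5 kcal/mol

This conformer is staggered. CH2Cl at 0° is gauche with iPr at 60° (1.5); CH2Cl at 0° is gauche with SH at 300° (1.0); Et at 240° is gauche with SH at 300° (1.0). Total 3.5 kcal/mol.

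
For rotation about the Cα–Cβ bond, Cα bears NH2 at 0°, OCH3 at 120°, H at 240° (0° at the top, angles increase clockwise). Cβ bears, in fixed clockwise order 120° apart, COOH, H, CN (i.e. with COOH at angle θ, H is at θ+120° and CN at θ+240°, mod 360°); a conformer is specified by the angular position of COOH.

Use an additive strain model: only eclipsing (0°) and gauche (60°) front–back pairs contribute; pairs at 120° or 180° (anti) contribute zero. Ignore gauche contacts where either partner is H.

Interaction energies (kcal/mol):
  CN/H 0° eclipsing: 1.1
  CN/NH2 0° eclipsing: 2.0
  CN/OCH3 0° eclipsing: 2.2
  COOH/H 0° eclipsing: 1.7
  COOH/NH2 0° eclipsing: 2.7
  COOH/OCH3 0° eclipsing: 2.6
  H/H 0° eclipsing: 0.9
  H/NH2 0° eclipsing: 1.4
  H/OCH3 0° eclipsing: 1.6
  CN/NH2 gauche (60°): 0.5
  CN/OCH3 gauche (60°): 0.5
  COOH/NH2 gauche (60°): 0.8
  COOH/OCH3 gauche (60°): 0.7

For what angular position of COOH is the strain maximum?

COOH at 0° is eclipsed. NH2 at 0° is eclipsed with COOH at 0° (2.7); OCH3 at 120° is eclipsed with H at 120° (1.6); H at 240° is eclipsed with CN at 240° (1.1). Total 5.4 kcal/mol.
COOH at 60° is staggered. NH2 at 0° is gauche with COOH at 60° (0.8); NH2 at 0° is gauche with CN at 300° (0.5); OCH3 at 120° is gauche with COOH at 60° (0.7). Total 2.0 kcal/mol.
COOH at 120° is eclipsed. NH2 at 0° is eclipsed with CN at 0° (2.0); OCH3 at 120° is eclipsed with COOH at 120° (2.6); H at 240° is eclipsed with H at 240° (0.9). Total 5.5 kcal/mol.
COOH at 180° is staggered. NH2 at 0° is gauche with CN at 60° (0.5); OCH3 at 120° is gauche with COOH at 180° (0.7); OCH3 at 120° is gauche with CN at 60° (0.5). Total 1.7 kcal/mol.
COOH at 240° is eclipsed. NH2 at 0° is eclipsed with H at 0° (1.4); OCH3 at 120° is eclipsed with CN at 120° (2.2); H at 240° is eclipsed with COOH at 240° (1.7). Total 5.3 kcal/mol.
COOH at 300° is staggered. NH2 at 0° is gauche with COOH at 300° (0.8); OCH3 at 120° is gauche with CN at 180° (0.5). Total 1.3 kcal/mol.
The maximum (5.5 kcal/mol) occurs with COOH at 120°.

120°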